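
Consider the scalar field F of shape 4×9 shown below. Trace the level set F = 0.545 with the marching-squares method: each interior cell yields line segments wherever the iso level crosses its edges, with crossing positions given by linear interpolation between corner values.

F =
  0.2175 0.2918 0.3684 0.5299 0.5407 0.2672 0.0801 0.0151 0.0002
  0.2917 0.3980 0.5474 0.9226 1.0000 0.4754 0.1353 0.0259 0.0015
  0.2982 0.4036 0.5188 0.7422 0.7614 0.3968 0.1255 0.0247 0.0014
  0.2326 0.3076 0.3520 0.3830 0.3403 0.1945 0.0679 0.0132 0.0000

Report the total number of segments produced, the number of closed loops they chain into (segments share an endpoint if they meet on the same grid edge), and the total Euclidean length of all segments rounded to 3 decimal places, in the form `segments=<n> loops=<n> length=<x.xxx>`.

segments=10 loops=1 length=8.587

cell (0,1): code 0100 → (0.987,2.000)–(1.000,1.984)
cell (0,2): code 1100 → (0.038,3.000)–(0.987,2.000)
cell (0,3): code 1100 → (0.009,4.000)–(0.038,3.000)
cell (0,4): code 1000 → (1.000,4.867)–(0.009,4.000)
cell (1,1): code 0010 → (1.000,1.984)–(1.084,2.000)
cell (1,2): code 0111 → (1.084,2.000)–(2.000,2.117)
cell (1,4): code 1001 → (2.000,4.594)–(1.000,4.867)
cell (2,2): code 0010 → (2.000,2.117)–(2.549,3.000)
cell (2,3): code 0011 → (2.549,3.000)–(2.514,4.000)
cell (2,4): code 0001 → (2.514,4.000)–(2.000,4.594)
total: 10 segments, chained into 1 closed loop(s), length Σ = 8.587074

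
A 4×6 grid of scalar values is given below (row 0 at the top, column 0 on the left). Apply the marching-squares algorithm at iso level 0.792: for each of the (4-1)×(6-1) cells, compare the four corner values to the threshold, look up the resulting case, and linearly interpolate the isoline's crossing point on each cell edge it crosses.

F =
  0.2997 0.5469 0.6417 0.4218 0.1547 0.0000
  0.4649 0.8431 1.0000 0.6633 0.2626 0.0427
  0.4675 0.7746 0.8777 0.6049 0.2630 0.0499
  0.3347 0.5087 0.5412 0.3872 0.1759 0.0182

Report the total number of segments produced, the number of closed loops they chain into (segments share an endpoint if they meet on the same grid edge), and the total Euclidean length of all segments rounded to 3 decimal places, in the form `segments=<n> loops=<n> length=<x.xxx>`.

segments=8 loops=1 length=5.529

cell (0,0): code 0100 → (0.827,1.000)–(1.000,0.865)
cell (0,1): code 1100 → (0.419,2.000)–(0.827,1.000)
cell (0,2): code 1000 → (1.000,2.618)–(0.419,2.000)
cell (1,0): code 0010 → (1.000,0.865)–(1.746,1.000)
cell (1,1): code 0111 → (1.746,1.000)–(2.000,1.169)
cell (1,2): code 1001 → (2.000,2.314)–(1.000,2.618)
cell (2,1): code 0010 → (2.000,1.169)–(2.255,2.000)
cell (2,2): code 0001 → (2.255,2.000)–(2.000,2.314)
total: 8 segments, chained into 1 closed loop(s), length Σ = 5.528836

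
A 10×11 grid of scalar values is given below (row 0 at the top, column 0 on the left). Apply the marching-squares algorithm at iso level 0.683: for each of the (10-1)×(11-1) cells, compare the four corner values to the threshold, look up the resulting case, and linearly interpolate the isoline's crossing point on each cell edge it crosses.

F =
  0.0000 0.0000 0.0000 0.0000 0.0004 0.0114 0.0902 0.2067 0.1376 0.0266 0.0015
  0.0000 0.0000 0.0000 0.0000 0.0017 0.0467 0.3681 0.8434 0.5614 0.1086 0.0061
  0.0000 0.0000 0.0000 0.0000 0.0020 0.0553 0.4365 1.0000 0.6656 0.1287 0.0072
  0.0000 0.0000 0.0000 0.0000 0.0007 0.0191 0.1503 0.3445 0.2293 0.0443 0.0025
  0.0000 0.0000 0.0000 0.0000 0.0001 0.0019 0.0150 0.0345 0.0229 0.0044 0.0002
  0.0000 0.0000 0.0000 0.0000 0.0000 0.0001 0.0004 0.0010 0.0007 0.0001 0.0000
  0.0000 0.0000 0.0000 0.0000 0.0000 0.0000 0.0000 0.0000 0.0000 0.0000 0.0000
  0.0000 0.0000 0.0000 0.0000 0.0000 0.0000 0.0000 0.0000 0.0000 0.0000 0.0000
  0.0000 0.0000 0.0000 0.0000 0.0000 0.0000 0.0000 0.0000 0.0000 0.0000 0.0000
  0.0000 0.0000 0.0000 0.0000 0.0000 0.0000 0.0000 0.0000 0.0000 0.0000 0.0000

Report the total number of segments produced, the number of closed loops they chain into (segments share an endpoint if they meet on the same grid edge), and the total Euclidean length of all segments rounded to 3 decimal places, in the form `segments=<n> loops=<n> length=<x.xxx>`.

segments=6 loops=1 length=4.944

cell (0,6): code 0100 → (0.748,7.000)–(1.000,6.663)
cell (0,7): code 1000 → (1.000,7.569)–(0.748,7.000)
cell (1,6): code 0110 → (1.000,6.663)–(2.000,6.437)
cell (1,7): code 1001 → (2.000,7.948)–(1.000,7.569)
cell (2,6): code 0010 → (2.000,6.437)–(2.484,7.000)
cell (2,7): code 0001 → (2.484,7.000)–(2.000,7.948)
total: 6 segments, chained into 1 closed loop(s), length Σ = 4.943753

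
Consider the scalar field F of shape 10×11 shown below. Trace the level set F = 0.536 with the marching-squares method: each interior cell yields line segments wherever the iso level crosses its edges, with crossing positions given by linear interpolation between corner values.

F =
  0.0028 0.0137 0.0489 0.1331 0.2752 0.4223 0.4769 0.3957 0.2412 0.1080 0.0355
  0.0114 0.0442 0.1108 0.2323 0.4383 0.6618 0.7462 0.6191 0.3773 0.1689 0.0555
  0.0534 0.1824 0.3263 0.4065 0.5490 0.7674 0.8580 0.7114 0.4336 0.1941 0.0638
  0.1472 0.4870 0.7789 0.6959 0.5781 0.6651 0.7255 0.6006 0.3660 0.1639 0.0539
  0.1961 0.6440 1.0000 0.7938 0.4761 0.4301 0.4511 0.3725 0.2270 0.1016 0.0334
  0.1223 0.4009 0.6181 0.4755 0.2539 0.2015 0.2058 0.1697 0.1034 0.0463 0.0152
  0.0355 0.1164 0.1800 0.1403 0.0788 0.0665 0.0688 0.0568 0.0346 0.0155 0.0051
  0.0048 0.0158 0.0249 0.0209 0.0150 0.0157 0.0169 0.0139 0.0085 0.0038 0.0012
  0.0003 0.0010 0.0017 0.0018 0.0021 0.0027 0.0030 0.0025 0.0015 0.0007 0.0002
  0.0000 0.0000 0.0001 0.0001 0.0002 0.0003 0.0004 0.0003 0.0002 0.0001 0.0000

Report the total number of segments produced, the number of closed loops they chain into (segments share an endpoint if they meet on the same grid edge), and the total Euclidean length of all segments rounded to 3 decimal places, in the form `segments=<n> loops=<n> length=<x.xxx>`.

segments=24 loops=1 length=18.800

cell (0,4): code 0100 → (0.475,5.000)–(1.000,4.437)
cell (0,5): code 1100 → (0.219,6.000)–(0.475,5.000)
cell (0,6): code 1100 → (0.628,7.000)–(0.219,6.000)
cell (0,7): code 1000 → (1.000,7.344)–(0.628,7.000)
cell (1,3): code 0100 → (1.883,4.000)–(2.000,3.909)
cell (1,4): code 1110 → (1.000,4.437)–(1.883,4.000)
cell (1,7): code 1001 → (2.000,7.631)–(1.000,7.344)
cell (2,1): code 0100 → (2.463,2.000)–(3.000,1.168)
cell (2,2): code 1100 → (2.447,3.000)–(2.463,2.000)
cell (2,3): code 1110 → (2.000,3.909)–(2.447,3.000)
cell (2,7): code 1001 → (3.000,7.275)–(2.000,7.631)
cell (3,0): code 0100 → (3.312,1.000)–(4.000,0.759)
cell (3,1): code 1110 → (3.000,1.168)–(3.312,1.000)
cell (3,3): code 1011 → (4.000,3.811)–(3.413,4.000)
cell (3,4): code 0011 → (3.413,4.000)–(3.549,5.000)
cell (3,5): code 0011 → (3.549,5.000)–(3.691,6.000)
cell (3,6): code 0011 → (3.691,6.000)–(3.283,7.000)
cell (3,7): code 0001 → (3.283,7.000)–(3.000,7.275)
cell (4,0): code 0010 → (4.000,0.759)–(4.444,1.000)
cell (4,1): code 0111 → (4.444,1.000)–(5.000,1.622)
cell (4,2): code 1011 → (5.000,2.576)–(4.810,3.000)
cell (4,3): code 0001 → (4.810,3.000)–(4.000,3.811)
cell (5,1): code 0010 → (5.000,1.622)–(5.187,2.000)
cell (5,2): code 0001 → (5.187,2.000)–(5.000,2.576)
total: 24 segments, chained into 1 closed loop(s), length Σ = 18.800019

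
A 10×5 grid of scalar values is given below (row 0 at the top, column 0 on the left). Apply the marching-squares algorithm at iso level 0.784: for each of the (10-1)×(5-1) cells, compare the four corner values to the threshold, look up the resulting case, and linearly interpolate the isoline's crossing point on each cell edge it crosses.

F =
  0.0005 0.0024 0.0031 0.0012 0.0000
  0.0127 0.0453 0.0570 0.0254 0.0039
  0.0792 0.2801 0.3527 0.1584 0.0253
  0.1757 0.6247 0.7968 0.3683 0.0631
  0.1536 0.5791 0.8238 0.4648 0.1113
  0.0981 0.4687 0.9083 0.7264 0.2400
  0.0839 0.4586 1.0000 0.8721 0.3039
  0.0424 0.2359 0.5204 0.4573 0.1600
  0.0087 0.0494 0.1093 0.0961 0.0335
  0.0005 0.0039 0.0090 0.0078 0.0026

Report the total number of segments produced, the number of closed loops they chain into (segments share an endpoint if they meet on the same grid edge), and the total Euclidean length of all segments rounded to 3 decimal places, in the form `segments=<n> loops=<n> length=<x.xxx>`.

segments=12 loops=1 length=8.318

cell (2,1): code 0100 → (2.971,2.000)–(3.000,1.926)
cell (2,2): code 1000 → (3.000,2.030)–(2.971,2.000)
cell (3,1): code 0110 → (3.000,1.926)–(4.000,1.837)
cell (3,2): code 1001 → (4.000,2.111)–(3.000,2.030)
cell (4,1): code 0110 → (4.000,1.837)–(5.000,1.717)
cell (4,2): code 1001 → (5.000,2.683)–(4.000,2.111)
cell (5,1): code 0110 → (5.000,1.717)–(6.000,1.601)
cell (5,2): code 1101 → (5.395,3.000)–(5.000,2.683)
cell (5,3): code 1000 → (6.000,3.155)–(5.395,3.000)
cell (6,1): code 0010 → (6.000,1.601)–(6.450,2.000)
cell (6,2): code 0011 → (6.450,2.000)–(6.212,3.000)
cell (6,3): code 0001 → (6.212,3.000)–(6.000,3.155)
total: 12 segments, chained into 1 closed loop(s), length Σ = 8.317942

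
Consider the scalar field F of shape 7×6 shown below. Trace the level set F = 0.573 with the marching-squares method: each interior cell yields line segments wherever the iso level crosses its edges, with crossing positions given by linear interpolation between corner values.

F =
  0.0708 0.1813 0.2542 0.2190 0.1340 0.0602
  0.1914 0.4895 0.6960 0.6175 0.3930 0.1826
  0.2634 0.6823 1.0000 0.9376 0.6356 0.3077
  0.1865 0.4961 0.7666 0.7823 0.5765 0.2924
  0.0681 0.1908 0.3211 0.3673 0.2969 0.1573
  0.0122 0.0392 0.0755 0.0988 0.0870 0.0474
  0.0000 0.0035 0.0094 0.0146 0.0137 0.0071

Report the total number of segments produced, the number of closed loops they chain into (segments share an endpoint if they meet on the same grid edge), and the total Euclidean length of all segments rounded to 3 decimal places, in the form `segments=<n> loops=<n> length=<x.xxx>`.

cell (0,1): code 0100 → (0.722,2.000)–(1.000,1.404)
cell (0,2): code 1100 → (0.888,3.000)–(0.722,2.000)
cell (0,3): code 1000 → (1.000,3.198)–(0.888,3.000)
cell (1,0): code 0100 → (1.433,1.000)–(2.000,0.739)
cell (1,1): code 1110 → (1.000,1.404)–(1.433,1.000)
cell (1,3): code 1101 → (1.742,4.000)–(1.000,3.198)
cell (1,4): code 1000 → (2.000,4.191)–(1.742,4.000)
cell (2,0): code 0010 → (2.000,0.739)–(2.587,1.000)
cell (2,1): code 0111 → (2.587,1.000)–(3.000,1.284)
cell (2,4): code 1001 → (3.000,4.012)–(2.000,4.191)
cell (3,1): code 0010 → (3.000,1.284)–(3.435,2.000)
cell (3,2): code 0011 → (3.435,2.000)–(3.504,3.000)
cell (3,3): code 0011 → (3.504,3.000)–(3.013,4.000)
cell (3,4): code 0001 → (3.013,4.000)–(3.000,4.012)
total: 14 segments, chained into 1 closed loop(s), length Σ = 9.660085

segments=14 loops=1 length=9.660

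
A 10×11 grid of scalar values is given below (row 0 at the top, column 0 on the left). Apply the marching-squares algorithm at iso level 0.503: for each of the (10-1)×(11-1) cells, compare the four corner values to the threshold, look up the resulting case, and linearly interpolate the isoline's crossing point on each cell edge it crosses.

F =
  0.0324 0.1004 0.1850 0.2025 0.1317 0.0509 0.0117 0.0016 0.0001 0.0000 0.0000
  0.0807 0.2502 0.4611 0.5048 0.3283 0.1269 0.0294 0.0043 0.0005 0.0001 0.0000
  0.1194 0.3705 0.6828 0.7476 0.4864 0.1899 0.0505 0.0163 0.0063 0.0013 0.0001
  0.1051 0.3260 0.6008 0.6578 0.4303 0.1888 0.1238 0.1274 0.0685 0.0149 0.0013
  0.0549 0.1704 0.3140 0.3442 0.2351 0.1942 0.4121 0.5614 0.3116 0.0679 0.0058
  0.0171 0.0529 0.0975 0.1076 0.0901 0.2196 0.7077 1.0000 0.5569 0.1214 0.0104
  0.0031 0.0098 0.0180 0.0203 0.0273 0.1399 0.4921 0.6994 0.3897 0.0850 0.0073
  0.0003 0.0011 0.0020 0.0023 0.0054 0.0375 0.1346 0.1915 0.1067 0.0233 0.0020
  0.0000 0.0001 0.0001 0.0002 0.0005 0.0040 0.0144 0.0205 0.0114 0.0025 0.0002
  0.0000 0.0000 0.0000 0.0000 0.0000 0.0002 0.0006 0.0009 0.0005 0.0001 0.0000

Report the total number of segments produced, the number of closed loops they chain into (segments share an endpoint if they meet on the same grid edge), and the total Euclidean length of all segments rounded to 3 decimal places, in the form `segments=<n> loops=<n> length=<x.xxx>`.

segments=22 loops=2 length=15.303

cell (0,2): code 0100 → (0.994,3.000)–(1.000,2.959)
cell (0,3): code 1000 → (1.000,3.010)–(0.994,3.000)
cell (1,1): code 0100 → (1.189,2.000)–(2.000,1.424)
cell (1,2): code 1110 → (1.000,2.959)–(1.189,2.000)
cell (1,3): code 1001 → (2.000,3.936)–(1.000,3.010)
cell (2,1): code 0110 → (2.000,1.424)–(3.000,1.644)
cell (2,3): code 1001 → (3.000,3.680)–(2.000,3.936)
cell (3,1): code 0010 → (3.000,1.644)–(3.341,2.000)
cell (3,2): code 0011 → (3.341,2.000)–(3.494,3.000)
cell (3,3): code 0001 → (3.494,3.000)–(3.000,3.680)
cell (3,6): code 0100 → (3.865,7.000)–(4.000,6.609)
cell (3,7): code 1000 → (4.000,7.234)–(3.865,7.000)
cell (4,5): code 0100 → (4.308,6.000)–(5.000,5.581)
cell (4,6): code 1110 → (4.000,6.609)–(4.308,6.000)
cell (4,7): code 1101 → (4.780,8.000)–(4.000,7.234)
cell (4,8): code 1000 → (5.000,8.124)–(4.780,8.000)
cell (5,5): code 0010 → (5.000,5.581)–(5.949,6.000)
cell (5,6): code 0111 → (5.949,6.000)–(6.000,6.053)
cell (5,7): code 1011 → (6.000,7.634)–(5.322,8.000)
cell (5,8): code 0001 → (5.322,8.000)–(5.000,8.124)
cell (6,6): code 0010 → (6.000,6.053)–(6.387,7.000)
cell (6,7): code 0001 → (6.387,7.000)–(6.000,7.634)
total: 22 segments, chained into 2 closed loop(s), length Σ = 15.302734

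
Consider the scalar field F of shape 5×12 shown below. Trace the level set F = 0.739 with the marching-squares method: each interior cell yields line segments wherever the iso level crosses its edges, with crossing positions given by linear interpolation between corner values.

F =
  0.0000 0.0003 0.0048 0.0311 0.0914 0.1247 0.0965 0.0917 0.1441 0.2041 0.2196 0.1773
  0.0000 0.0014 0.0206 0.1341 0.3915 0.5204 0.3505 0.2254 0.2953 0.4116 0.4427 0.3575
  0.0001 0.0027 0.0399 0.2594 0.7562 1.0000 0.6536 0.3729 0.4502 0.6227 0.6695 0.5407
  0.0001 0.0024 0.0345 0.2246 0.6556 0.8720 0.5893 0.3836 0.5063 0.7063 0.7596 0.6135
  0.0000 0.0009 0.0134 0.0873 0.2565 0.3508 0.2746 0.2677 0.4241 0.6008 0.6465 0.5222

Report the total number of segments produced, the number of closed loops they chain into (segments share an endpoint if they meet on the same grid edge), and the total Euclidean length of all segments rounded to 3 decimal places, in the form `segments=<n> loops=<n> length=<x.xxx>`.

cell (1,3): code 0100 → (1.953,4.000)–(2.000,3.965)
cell (1,4): code 1100 → (1.456,5.000)–(1.953,4.000)
cell (1,5): code 1000 → (2.000,5.753)–(1.456,5.000)
cell (2,3): code 0010 → (2.000,3.965)–(2.171,4.000)
cell (2,4): code 0111 → (2.171,4.000)–(3.000,4.385)
cell (2,5): code 1001 → (3.000,5.470)–(2.000,5.753)
cell (2,9): code 0100 → (2.771,10.000)–(3.000,9.614)
cell (2,10): code 1000 → (3.000,10.141)–(2.771,10.000)
cell (3,4): code 0010 → (3.000,4.385)–(3.255,5.000)
cell (3,5): code 0001 → (3.255,5.000)–(3.000,5.470)
cell (3,9): code 0010 → (3.000,9.614)–(3.182,10.000)
cell (3,10): code 0001 → (3.182,10.000)–(3.000,10.141)
total: 12 segments, chained into 2 closed loop(s), length Σ = 6.808564

segments=12 loops=2 length=6.809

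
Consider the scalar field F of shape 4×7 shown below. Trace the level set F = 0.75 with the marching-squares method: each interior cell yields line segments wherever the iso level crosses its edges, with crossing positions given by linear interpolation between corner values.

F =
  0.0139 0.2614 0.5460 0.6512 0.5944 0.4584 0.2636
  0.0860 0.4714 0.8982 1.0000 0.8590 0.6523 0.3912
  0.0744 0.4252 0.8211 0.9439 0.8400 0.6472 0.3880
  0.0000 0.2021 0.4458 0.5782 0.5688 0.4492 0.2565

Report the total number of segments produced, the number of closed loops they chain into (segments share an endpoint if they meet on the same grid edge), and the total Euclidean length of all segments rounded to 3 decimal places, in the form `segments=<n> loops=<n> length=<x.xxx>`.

segments=10 loops=1 length=8.229

cell (0,1): code 0100 → (0.579,2.000)–(1.000,1.653)
cell (0,2): code 1100 → (0.283,3.000)–(0.579,2.000)
cell (0,3): code 1100 → (0.588,4.000)–(0.283,3.000)
cell (0,4): code 1000 → (1.000,4.527)–(0.588,4.000)
cell (1,1): code 0110 → (1.000,1.653)–(2.000,1.820)
cell (1,4): code 1001 → (2.000,4.467)–(1.000,4.527)
cell (2,1): code 0010 → (2.000,1.820)–(2.189,2.000)
cell (2,2): code 0011 → (2.189,2.000)–(2.530,3.000)
cell (2,3): code 0011 → (2.530,3.000)–(2.332,4.000)
cell (2,4): code 0001 → (2.332,4.000)–(2.000,4.467)
total: 10 segments, chained into 1 closed loop(s), length Σ = 8.228539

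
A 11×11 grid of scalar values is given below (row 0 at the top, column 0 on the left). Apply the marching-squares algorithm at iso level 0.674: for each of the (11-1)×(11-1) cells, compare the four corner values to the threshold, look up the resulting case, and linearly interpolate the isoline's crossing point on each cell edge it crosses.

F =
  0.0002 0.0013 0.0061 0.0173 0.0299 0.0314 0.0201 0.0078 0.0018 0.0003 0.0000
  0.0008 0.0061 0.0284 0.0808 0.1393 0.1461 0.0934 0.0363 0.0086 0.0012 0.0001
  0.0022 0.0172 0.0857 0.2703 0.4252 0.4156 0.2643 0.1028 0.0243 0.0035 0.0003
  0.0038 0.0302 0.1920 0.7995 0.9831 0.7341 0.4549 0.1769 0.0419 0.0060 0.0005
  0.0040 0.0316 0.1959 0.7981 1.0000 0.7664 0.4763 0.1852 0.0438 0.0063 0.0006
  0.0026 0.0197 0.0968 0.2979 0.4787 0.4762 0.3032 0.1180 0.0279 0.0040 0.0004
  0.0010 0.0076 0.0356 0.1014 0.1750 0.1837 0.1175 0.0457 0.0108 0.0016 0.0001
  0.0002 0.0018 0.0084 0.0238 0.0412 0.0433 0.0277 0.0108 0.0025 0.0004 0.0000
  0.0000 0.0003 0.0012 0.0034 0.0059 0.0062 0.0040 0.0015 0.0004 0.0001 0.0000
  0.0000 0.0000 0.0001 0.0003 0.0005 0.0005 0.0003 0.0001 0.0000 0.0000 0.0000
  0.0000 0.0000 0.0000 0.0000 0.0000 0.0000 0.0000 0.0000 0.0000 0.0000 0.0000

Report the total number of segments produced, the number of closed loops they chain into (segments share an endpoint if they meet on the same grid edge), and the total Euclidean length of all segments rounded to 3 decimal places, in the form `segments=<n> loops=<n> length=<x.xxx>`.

cell (2,2): code 0100 → (2.763,3.000)–(3.000,2.793)
cell (2,3): code 1100 → (2.446,4.000)–(2.763,3.000)
cell (2,4): code 1100 → (2.811,5.000)–(2.446,4.000)
cell (2,5): code 1000 → (3.000,5.215)–(2.811,5.000)
cell (3,2): code 0110 → (3.000,2.793)–(4.000,2.794)
cell (3,5): code 1001 → (4.000,5.319)–(3.000,5.215)
cell (4,2): code 0010 → (4.000,2.794)–(4.248,3.000)
cell (4,3): code 0011 → (4.248,3.000)–(4.625,4.000)
cell (4,4): code 0011 → (4.625,4.000)–(4.318,5.000)
cell (4,5): code 0001 → (4.318,5.000)–(4.000,5.319)
total: 10 segments, chained into 1 closed loop(s), length Σ = 7.607478

segments=10 loops=1 length=7.607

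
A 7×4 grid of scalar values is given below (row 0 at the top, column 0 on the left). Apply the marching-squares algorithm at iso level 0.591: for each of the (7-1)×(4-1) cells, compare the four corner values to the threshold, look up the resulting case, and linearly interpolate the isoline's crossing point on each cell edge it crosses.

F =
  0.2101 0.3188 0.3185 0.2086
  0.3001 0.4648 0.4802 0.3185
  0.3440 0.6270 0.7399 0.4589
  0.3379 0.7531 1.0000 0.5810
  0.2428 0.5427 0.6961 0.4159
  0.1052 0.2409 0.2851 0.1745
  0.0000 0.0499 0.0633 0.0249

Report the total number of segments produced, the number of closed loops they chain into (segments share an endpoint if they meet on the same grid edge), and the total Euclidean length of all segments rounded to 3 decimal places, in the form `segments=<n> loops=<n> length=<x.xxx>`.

cell (1,0): code 0100 → (1.778,1.000)–(2.000,0.873)
cell (1,1): code 1100 → (1.427,2.000)–(1.778,1.000)
cell (1,2): code 1000 → (2.000,2.530)–(1.427,2.000)
cell (2,0): code 0110 → (2.000,0.873)–(3.000,0.610)
cell (2,2): code 1001 → (3.000,2.976)–(2.000,2.530)
cell (3,0): code 0010 → (3.000,0.610)–(3.770,1.000)
cell (3,1): code 0111 → (3.770,1.000)–(4.000,1.315)
cell (3,2): code 1001 → (4.000,2.375)–(3.000,2.976)
cell (4,1): code 0010 → (4.000,1.315)–(4.256,2.000)
cell (4,2): code 0001 → (4.256,2.000)–(4.000,2.375)
total: 10 segments, chained into 1 closed loop(s), length Σ = 7.830960

segments=10 loops=1 length=7.831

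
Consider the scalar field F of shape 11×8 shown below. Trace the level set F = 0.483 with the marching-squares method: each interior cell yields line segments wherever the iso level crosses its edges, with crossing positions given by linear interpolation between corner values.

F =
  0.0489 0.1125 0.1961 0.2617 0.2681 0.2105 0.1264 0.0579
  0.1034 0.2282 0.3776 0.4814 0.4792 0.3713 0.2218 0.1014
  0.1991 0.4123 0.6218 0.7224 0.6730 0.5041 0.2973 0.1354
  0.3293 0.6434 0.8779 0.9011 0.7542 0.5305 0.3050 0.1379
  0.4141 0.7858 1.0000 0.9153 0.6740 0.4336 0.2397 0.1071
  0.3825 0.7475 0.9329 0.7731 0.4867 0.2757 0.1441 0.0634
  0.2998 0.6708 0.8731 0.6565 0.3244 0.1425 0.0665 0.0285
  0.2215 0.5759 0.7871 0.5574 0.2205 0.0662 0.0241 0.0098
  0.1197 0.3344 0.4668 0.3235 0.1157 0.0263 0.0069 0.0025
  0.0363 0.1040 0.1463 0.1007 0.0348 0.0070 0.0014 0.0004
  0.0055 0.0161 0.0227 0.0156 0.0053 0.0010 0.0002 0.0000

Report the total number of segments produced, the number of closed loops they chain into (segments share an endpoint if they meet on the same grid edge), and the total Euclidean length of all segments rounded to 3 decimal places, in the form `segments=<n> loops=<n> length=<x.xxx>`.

segments=22 loops=1 length=18.562

cell (1,1): code 0100 → (1.432,2.000)–(2.000,1.337)
cell (1,2): code 1100 → (1.007,3.000)–(1.432,2.000)
cell (1,3): code 1100 → (1.020,4.000)–(1.007,3.000)
cell (1,4): code 1100 → (1.841,5.000)–(1.020,4.000)
cell (1,5): code 1000 → (2.000,5.102)–(1.841,5.000)
cell (2,0): code 0100 → (2.306,1.000)–(3.000,0.489)
cell (2,1): code 1110 → (2.000,1.337)–(2.306,1.000)
cell (2,5): code 1001 → (3.000,5.211)–(2.000,5.102)
cell (3,0): code 0110 → (3.000,0.489)–(4.000,0.185)
cell (3,4): code 1011 → (4.000,4.795)–(3.490,5.000)
cell (3,5): code 0001 → (3.490,5.000)–(3.000,5.211)
cell (4,0): code 0110 → (4.000,0.185)–(5.000,0.275)
cell (4,4): code 1001 → (5.000,4.018)–(4.000,4.795)
cell (5,0): code 0110 → (5.000,0.275)–(6.000,0.494)
cell (5,3): code 1011 → (6.000,3.522)–(5.023,4.000)
cell (5,4): code 0001 → (5.023,4.000)–(5.000,4.018)
cell (6,0): code 0110 → (6.000,0.494)–(7.000,0.738)
cell (6,3): code 1001 → (7.000,3.221)–(6.000,3.522)
cell (7,0): code 0010 → (7.000,0.738)–(7.385,1.000)
cell (7,1): code 0011 → (7.385,1.000)–(7.949,2.000)
cell (7,2): code 0011 → (7.949,2.000)–(7.318,3.000)
cell (7,3): code 0001 → (7.318,3.000)–(7.000,3.221)
total: 22 segments, chained into 1 closed loop(s), length Σ = 18.562065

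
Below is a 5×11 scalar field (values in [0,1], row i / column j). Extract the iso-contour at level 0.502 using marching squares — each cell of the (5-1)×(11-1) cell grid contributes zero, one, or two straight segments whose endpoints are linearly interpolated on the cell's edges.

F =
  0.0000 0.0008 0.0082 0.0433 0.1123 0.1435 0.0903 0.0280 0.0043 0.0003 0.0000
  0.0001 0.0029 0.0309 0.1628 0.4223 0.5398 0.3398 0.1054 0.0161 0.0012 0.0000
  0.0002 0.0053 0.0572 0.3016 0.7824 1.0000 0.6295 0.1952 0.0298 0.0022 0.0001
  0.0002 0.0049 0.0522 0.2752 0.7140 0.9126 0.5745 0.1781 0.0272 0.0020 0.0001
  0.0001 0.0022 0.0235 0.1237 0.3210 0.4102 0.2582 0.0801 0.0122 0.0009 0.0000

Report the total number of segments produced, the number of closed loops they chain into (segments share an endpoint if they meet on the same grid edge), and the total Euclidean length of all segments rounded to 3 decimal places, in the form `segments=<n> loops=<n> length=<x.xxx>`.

cell (0,4): code 0100 → (0.905,5.000)–(1.000,4.678)
cell (0,5): code 1000 → (1.000,5.189)–(0.905,5.000)
cell (1,3): code 0100 → (1.221,4.000)–(2.000,3.417)
cell (1,4): code 1110 → (1.000,4.678)–(1.221,4.000)
cell (1,5): code 1101 → (1.560,6.000)–(1.000,5.189)
cell (1,6): code 1000 → (2.000,6.294)–(1.560,6.000)
cell (2,3): code 0110 → (2.000,3.417)–(3.000,3.517)
cell (2,6): code 1001 → (3.000,6.183)–(2.000,6.294)
cell (3,3): code 0010 → (3.000,3.517)–(3.539,4.000)
cell (3,4): code 0011 → (3.539,4.000)–(3.817,5.000)
cell (3,5): code 0011 → (3.817,5.000)–(3.229,6.000)
cell (3,6): code 0001 → (3.229,6.000)–(3.000,6.183)
total: 12 segments, chained into 1 closed loop(s), length Σ = 8.974611

segments=12 loops=1 length=8.975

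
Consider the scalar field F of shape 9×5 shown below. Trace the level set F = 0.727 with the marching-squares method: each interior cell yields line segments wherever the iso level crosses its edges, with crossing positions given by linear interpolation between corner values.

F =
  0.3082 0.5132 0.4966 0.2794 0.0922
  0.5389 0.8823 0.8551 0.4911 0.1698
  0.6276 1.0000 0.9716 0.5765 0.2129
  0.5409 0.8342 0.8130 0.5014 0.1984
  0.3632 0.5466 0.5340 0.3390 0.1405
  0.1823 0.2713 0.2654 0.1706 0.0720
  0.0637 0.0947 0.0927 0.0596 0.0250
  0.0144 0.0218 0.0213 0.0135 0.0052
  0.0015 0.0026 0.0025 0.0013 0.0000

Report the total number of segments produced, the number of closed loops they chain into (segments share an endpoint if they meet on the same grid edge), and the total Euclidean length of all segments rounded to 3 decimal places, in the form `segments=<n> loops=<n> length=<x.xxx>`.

cell (0,0): code 0100 → (0.579,1.000)–(1.000,0.548)
cell (0,1): code 1100 → (0.643,2.000)–(0.579,1.000)
cell (0,2): code 1000 → (1.000,2.352)–(0.643,2.000)
cell (1,0): code 0110 → (1.000,0.548)–(2.000,0.267)
cell (1,2): code 1001 → (2.000,2.619)–(1.000,2.352)
cell (2,0): code 0110 → (2.000,0.267)–(3.000,0.635)
cell (2,2): code 1001 → (3.000,2.276)–(2.000,2.619)
cell (3,0): code 0010 → (3.000,0.635)–(3.373,1.000)
cell (3,1): code 0011 → (3.373,1.000)–(3.308,2.000)
cell (3,2): code 0001 → (3.308,2.000)–(3.000,2.276)
total: 10 segments, chained into 1 closed loop(s), length Σ = 8.255499

segments=10 loops=1 length=8.255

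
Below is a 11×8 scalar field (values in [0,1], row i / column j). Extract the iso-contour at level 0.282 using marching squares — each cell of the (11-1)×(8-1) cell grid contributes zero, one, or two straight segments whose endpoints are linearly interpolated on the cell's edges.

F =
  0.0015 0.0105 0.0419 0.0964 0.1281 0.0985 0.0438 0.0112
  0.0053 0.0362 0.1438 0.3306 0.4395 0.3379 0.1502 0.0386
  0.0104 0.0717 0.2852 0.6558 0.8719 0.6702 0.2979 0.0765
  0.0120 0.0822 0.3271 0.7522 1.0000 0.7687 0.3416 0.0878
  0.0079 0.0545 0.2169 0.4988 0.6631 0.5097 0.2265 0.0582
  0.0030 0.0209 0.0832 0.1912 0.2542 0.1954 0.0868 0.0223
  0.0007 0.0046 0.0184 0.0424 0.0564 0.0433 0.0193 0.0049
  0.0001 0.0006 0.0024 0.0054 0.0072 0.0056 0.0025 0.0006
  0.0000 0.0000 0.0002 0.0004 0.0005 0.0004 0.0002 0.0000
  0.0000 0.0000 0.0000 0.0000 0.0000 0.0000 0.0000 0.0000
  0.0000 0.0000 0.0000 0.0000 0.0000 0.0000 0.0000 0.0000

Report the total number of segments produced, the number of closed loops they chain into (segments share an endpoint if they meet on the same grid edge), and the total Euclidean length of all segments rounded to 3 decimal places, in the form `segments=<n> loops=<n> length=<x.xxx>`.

segments=18 loops=1 length=13.681

cell (0,2): code 0100 → (0.792,3.000)–(1.000,2.740)
cell (0,3): code 1100 → (0.494,4.000)–(0.792,3.000)
cell (0,4): code 1100 → (0.766,5.000)–(0.494,4.000)
cell (0,5): code 1000 → (1.000,5.298)–(0.766,5.000)
cell (1,1): code 0100 → (1.977,2.000)–(2.000,1.985)
cell (1,2): code 1110 → (1.000,2.740)–(1.977,2.000)
cell (1,5): code 1101 → (1.892,6.000)–(1.000,5.298)
cell (1,6): code 1000 → (2.000,6.072)–(1.892,6.000)
cell (2,1): code 0110 → (2.000,1.985)–(3.000,1.816)
cell (2,6): code 1001 → (3.000,6.235)–(2.000,6.072)
cell (3,1): code 0010 → (3.000,1.816)–(3.409,2.000)
cell (3,2): code 0111 → (3.409,2.000)–(4.000,2.231)
cell (3,5): code 1011 → (4.000,5.804)–(3.518,6.000)
cell (3,6): code 0001 → (3.518,6.000)–(3.000,6.235)
cell (4,2): code 0010 → (4.000,2.231)–(4.705,3.000)
cell (4,3): code 0011 → (4.705,3.000)–(4.932,4.000)
cell (4,4): code 0011 → (4.932,4.000)–(4.724,5.000)
cell (4,5): code 0001 → (4.724,5.000)–(4.000,5.804)
total: 18 segments, chained into 1 closed loop(s), length Σ = 13.680800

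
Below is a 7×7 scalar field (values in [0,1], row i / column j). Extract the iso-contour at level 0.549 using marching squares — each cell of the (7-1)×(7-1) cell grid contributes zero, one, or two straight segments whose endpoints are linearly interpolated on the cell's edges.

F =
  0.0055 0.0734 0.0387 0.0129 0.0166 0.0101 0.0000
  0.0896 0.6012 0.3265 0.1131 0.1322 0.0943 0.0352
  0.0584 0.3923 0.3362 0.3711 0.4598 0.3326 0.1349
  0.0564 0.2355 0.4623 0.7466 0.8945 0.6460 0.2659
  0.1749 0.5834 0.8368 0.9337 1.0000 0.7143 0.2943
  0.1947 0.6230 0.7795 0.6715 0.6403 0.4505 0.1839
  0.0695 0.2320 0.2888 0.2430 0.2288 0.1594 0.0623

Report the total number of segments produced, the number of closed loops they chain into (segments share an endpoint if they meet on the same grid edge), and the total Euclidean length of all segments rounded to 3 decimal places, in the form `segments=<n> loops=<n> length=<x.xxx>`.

cell (0,0): code 0100 → (0.901,1.000)–(1.000,0.898)
cell (0,1): code 1000 → (1.000,1.190)–(0.901,1.000)
cell (1,0): code 0010 → (1.000,0.898)–(1.250,1.000)
cell (1,1): code 0001 → (1.250,1.000)–(1.000,1.190)
cell (2,2): code 0100 → (2.474,3.000)–(3.000,2.305)
cell (2,3): code 1100 → (2.205,4.000)–(2.474,3.000)
cell (2,4): code 1100 → (2.690,5.000)–(2.205,4.000)
cell (2,5): code 1000 → (3.000,5.255)–(2.690,5.000)
cell (3,0): code 0100 → (3.901,1.000)–(4.000,0.916)
cell (3,1): code 1100 → (3.232,2.000)–(3.901,1.000)
cell (3,2): code 1110 → (3.000,2.305)–(3.232,2.000)
cell (3,5): code 1001 → (4.000,5.394)–(3.000,5.255)
cell (4,0): code 0110 → (4.000,0.916)–(5.000,0.827)
cell (4,4): code 1011 → (5.000,4.481)–(4.627,5.000)
cell (4,5): code 0001 → (4.627,5.000)–(4.000,5.394)
cell (5,0): code 0010 → (5.000,0.827)–(5.189,1.000)
cell (5,1): code 0011 → (5.189,1.000)–(5.470,2.000)
cell (5,2): code 0011 → (5.470,2.000)–(5.286,3.000)
cell (5,3): code 0011 → (5.286,3.000)–(5.222,4.000)
cell (5,4): code 0001 → (5.222,4.000)–(5.000,4.481)
total: 20 segments, chained into 2 closed loop(s), length Σ = 13.312432

segments=20 loops=2 length=13.312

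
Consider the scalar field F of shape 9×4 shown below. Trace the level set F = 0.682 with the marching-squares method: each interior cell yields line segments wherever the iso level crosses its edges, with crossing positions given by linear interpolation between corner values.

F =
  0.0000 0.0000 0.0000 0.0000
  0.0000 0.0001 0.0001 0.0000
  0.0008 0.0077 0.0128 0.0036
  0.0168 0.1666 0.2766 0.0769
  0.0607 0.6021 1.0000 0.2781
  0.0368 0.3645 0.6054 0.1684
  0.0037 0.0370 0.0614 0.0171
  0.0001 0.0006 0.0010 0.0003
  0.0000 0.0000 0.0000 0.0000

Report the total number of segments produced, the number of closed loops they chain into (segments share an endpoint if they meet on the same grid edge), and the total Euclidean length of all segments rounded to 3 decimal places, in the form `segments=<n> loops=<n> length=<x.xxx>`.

cell (3,1): code 0100 → (3.560,2.000)–(4.000,1.201)
cell (3,2): code 1000 → (4.000,2.441)–(3.560,2.000)
cell (4,1): code 0010 → (4.000,1.201)–(4.806,2.000)
cell (4,2): code 0001 → (4.806,2.000)–(4.000,2.441)
total: 4 segments, chained into 1 closed loop(s), length Σ = 3.587821

segments=4 loops=1 length=3.588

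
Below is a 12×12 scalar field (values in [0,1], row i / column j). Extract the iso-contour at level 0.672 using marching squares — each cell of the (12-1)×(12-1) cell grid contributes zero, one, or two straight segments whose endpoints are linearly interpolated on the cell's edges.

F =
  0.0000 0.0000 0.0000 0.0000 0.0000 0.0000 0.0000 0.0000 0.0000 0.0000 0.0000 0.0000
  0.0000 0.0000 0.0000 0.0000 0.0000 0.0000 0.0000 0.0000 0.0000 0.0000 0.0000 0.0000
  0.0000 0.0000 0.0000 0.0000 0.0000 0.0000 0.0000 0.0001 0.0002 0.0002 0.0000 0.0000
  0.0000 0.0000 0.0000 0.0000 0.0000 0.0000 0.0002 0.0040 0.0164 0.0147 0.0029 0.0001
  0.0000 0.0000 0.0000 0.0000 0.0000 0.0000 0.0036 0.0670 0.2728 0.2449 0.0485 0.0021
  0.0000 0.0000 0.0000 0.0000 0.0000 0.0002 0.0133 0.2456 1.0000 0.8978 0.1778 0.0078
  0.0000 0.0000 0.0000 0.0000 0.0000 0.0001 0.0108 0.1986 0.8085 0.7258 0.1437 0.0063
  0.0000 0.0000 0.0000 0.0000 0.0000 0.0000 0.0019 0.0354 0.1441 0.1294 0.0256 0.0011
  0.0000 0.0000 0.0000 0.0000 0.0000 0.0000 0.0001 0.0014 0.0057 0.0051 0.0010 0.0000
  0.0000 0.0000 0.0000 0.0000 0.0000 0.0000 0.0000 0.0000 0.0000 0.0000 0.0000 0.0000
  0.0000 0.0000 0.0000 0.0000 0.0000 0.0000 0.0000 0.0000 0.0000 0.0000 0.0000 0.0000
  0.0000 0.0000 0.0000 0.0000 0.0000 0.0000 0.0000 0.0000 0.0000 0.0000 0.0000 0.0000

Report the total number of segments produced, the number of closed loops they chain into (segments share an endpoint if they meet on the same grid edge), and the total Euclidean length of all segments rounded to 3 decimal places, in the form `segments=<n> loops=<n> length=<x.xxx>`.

cell (4,7): code 0100 → (4.549,8.000)–(5.000,7.565)
cell (4,8): code 1100 → (4.654,9.000)–(4.549,8.000)
cell (4,9): code 1000 → (5.000,9.314)–(4.654,9.000)
cell (5,7): code 0110 → (5.000,7.565)–(6.000,7.776)
cell (5,9): code 1001 → (6.000,9.092)–(5.000,9.314)
cell (6,7): code 0010 → (6.000,7.776)–(6.205,8.000)
cell (6,8): code 0011 → (6.205,8.000)–(6.090,9.000)
cell (6,9): code 0001 → (6.090,9.000)–(6.000,9.092)
total: 8 segments, chained into 1 closed loop(s), length Σ = 5.584617

segments=8 loops=1 length=5.585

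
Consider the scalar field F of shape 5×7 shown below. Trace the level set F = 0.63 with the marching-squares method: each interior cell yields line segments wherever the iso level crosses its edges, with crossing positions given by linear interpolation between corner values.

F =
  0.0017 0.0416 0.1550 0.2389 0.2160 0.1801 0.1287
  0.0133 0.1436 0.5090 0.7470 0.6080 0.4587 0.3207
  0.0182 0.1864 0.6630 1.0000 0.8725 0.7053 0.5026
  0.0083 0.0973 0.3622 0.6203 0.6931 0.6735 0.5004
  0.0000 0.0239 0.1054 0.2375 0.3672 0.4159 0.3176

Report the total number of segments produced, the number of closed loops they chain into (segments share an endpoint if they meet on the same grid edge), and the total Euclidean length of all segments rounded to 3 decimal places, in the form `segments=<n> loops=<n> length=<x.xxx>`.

segments=14 loops=1 length=9.194

cell (0,2): code 0100 → (0.770,3.000)–(1.000,2.508)
cell (0,3): code 1000 → (1.000,3.842)–(0.770,3.000)
cell (1,1): code 0100 → (1.786,2.000)–(2.000,1.931)
cell (1,2): code 1110 → (1.000,2.508)–(1.786,2.000)
cell (1,3): code 1101 → (1.083,4.000)–(1.000,3.842)
cell (1,4): code 1100 → (1.695,5.000)–(1.083,4.000)
cell (1,5): code 1000 → (2.000,5.371)–(1.695,5.000)
cell (2,1): code 0010 → (2.000,1.931)–(2.110,2.000)
cell (2,2): code 0011 → (2.110,2.000)–(2.974,3.000)
cell (2,3): code 0111 → (2.974,3.000)–(3.000,3.133)
cell (2,5): code 1001 → (3.000,5.251)–(2.000,5.371)
cell (3,3): code 0010 → (3.000,3.133)–(3.194,4.000)
cell (3,4): code 0011 → (3.194,4.000)–(3.169,5.000)
cell (3,5): code 0001 → (3.169,5.000)–(3.000,5.251)
total: 14 segments, chained into 1 closed loop(s), length Σ = 9.194192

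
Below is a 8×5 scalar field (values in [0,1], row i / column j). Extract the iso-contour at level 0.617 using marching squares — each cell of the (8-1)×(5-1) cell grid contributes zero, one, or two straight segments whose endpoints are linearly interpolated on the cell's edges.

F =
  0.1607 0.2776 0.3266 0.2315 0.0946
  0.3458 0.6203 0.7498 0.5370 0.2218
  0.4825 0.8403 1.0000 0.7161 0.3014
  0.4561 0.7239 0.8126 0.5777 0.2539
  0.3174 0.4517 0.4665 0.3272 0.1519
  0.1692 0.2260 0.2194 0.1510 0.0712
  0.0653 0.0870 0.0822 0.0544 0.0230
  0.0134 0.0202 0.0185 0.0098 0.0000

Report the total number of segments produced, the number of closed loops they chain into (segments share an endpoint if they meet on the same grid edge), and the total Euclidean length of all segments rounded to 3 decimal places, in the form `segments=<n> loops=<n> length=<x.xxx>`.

segments=12 loops=1 length=8.809

cell (0,0): code 0100 → (0.990,1.000)–(1.000,0.988)
cell (0,1): code 1100 → (0.686,2.000)–(0.990,1.000)
cell (0,2): code 1000 → (1.000,2.624)–(0.686,2.000)
cell (1,0): code 0110 → (1.000,0.988)–(2.000,0.376)
cell (1,2): code 1101 → (1.447,3.000)–(1.000,2.624)
cell (1,3): code 1000 → (2.000,3.239)–(1.447,3.000)
cell (2,0): code 0110 → (2.000,0.376)–(3.000,0.601)
cell (2,2): code 1011 → (3.000,2.833)–(2.716,3.000)
cell (2,3): code 0001 → (2.716,3.000)–(2.000,3.239)
cell (3,0): code 0010 → (3.000,0.601)–(3.393,1.000)
cell (3,1): code 0011 → (3.393,1.000)–(3.565,2.000)
cell (3,2): code 0001 → (3.565,2.000)–(3.000,2.833)
total: 12 segments, chained into 1 closed loop(s), length Σ = 8.808677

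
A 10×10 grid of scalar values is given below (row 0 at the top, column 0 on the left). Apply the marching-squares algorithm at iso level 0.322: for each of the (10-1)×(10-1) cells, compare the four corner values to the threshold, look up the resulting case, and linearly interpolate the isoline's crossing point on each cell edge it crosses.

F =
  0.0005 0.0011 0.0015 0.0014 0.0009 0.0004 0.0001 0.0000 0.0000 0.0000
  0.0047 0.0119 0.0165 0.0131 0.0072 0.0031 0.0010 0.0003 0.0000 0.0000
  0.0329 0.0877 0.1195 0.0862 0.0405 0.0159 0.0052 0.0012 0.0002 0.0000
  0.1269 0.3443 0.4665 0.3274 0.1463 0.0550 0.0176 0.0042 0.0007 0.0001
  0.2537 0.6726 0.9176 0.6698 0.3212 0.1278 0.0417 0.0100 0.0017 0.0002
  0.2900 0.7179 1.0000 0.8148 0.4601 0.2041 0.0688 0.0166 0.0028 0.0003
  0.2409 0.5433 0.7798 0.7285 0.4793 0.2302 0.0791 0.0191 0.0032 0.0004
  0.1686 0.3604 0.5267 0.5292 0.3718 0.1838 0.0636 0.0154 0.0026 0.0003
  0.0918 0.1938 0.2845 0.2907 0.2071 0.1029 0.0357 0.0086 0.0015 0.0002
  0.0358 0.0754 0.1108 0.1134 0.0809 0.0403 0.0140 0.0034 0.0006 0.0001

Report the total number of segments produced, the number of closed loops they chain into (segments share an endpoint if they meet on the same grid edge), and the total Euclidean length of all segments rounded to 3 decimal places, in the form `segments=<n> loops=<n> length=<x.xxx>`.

cell (2,0): code 0100 → (2.913,1.000)–(3.000,0.897)
cell (2,1): code 1100 → (2.584,2.000)–(2.913,1.000)
cell (2,2): code 1100 → (2.978,3.000)–(2.584,2.000)
cell (2,3): code 1000 → (3.000,3.030)–(2.978,3.000)
cell (3,0): code 0110 → (3.000,0.897)–(4.000,0.163)
cell (3,3): code 1001 → (4.000,3.998)–(3.000,3.030)
cell (4,0): code 0110 → (4.000,0.163)–(5.000,0.075)
cell (4,3): code 1101 → (4.006,4.000)–(4.000,3.998)
cell (4,4): code 1000 → (5.000,4.539)–(4.006,4.000)
cell (5,0): code 0110 → (5.000,0.075)–(6.000,0.268)
cell (5,4): code 1001 → (6.000,4.631)–(5.000,4.539)
cell (6,0): code 0110 → (6.000,0.268)–(7.000,0.800)
cell (6,4): code 1001 → (7.000,4.265)–(6.000,4.631)
cell (7,0): code 0010 → (7.000,0.800)–(7.230,1.000)
cell (7,1): code 0011 → (7.230,1.000)–(7.845,2.000)
cell (7,2): code 0011 → (7.845,2.000)–(7.869,3.000)
cell (7,3): code 0011 → (7.869,3.000)–(7.302,4.000)
cell (7,4): code 0001 → (7.302,4.000)–(7.000,4.265)
total: 18 segments, chained into 1 closed loop(s), length Σ = 15.324075

segments=18 loops=1 length=15.324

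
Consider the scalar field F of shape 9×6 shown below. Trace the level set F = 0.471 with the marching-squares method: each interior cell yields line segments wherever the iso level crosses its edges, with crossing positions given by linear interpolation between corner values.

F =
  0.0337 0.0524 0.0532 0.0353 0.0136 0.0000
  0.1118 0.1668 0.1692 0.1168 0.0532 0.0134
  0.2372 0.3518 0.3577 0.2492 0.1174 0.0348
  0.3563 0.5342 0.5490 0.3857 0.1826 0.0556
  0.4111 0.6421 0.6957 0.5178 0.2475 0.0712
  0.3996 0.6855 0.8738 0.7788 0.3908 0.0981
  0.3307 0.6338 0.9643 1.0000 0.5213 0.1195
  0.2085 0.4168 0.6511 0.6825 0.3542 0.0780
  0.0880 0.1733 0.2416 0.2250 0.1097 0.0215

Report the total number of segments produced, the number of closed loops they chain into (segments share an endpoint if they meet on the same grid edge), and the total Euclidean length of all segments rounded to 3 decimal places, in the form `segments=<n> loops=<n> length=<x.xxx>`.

segments=18 loops=1 length=13.728

cell (2,0): code 0100 → (2.654,1.000)–(3.000,0.645)
cell (2,1): code 1100 → (2.592,2.000)–(2.654,1.000)
cell (2,2): code 1000 → (3.000,2.478)–(2.592,2.000)
cell (3,0): code 0110 → (3.000,0.645)–(4.000,0.259)
cell (3,2): code 1101 → (3.646,3.000)–(3.000,2.478)
cell (3,3): code 1000 → (4.000,3.173)–(3.646,3.000)
cell (4,0): code 0110 → (4.000,0.259)–(5.000,0.250)
cell (4,3): code 1001 → (5.000,3.793)–(4.000,3.173)
cell (5,0): code 0110 → (5.000,0.250)–(6.000,0.463)
cell (5,3): code 1101 → (5.615,4.000)–(5.000,3.793)
cell (5,4): code 1000 → (6.000,4.125)–(5.615,4.000)
cell (6,0): code 0010 → (6.000,0.463)–(6.750,1.000)
cell (6,1): code 0111 → (6.750,1.000)–(7.000,1.231)
cell (6,3): code 1011 → (7.000,3.644)–(6.301,4.000)
cell (6,4): code 0001 → (6.301,4.000)–(6.000,4.125)
cell (7,1): code 0010 → (7.000,1.231)–(7.440,2.000)
cell (7,2): code 0011 → (7.440,2.000)–(7.462,3.000)
cell (7,3): code 0001 → (7.462,3.000)–(7.000,3.644)
total: 18 segments, chained into 1 closed loop(s), length Σ = 13.727791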